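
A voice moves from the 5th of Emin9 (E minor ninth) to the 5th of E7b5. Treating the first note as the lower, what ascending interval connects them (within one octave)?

diminished octave

Emin9 (E minor ninth) has B as its 5th, and E7b5 has Bb as its 5th.
8 letter names make it an octave; at 11 semitones (a half step narrower than perfect) the quality is diminished.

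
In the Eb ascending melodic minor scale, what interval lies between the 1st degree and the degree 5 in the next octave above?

Spelling the Eb ascending melodic minor scale: Eb F Gb Ab Bb C D.
So we need the interval from Eb up to Bb.
Counting 12 letters and 19 half steps from Eb gives a perfect twelfth.

perfect twelfth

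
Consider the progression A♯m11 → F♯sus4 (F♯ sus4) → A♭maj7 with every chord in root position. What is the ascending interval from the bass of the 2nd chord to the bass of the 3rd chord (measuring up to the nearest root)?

diminished third

The roots are F♯ and A♭.
F♯ up to A♭ is 2 semitones, a whole step narrower than a major third, so the interval is diminished.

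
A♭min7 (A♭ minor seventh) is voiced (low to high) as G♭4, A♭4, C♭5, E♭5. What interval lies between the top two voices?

Those voices are C♭5 and E♭5.
From C♭ to E♭ is 4 semitones, exactly the major third.

major third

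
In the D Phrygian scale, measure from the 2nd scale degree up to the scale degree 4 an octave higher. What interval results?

Spelling the D Phrygian scale: D Eb F G A Bb C.
2nd scale degree = Eb; 4th scale degree (up an octave) = G.
Eb up to G spans 10 letter names and 16 semitones — a major tenth.

M10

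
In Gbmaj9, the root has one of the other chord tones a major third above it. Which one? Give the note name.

Bb

Gb major ninth is spelled Gb-Bb-Db-F-Ab.
The root is Gb. A major third above Gb is Bb.
Bb is the chord's 3rd.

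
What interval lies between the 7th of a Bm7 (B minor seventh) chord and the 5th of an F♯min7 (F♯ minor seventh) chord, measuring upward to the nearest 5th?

major 3rd

The 7th of Bm7 (B minor seventh) is A; the 5th of F♯min7 (F♯ minor seventh) is C♯.
From A to C♯ is 4 semitones, exactly the major third.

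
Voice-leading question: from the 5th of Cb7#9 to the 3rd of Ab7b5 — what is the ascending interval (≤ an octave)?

augmented fourth

Cb7#9 has Gb as its 5th, and Ab7b5 has C as its 3rd.
Gb up to C is 6 semitones, a half step wider than a perfect fourth, so the interval is augmented.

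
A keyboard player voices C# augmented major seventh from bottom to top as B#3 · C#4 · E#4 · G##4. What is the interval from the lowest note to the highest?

The outer voices are B#3 and G##4.
Counting 6 letters and 9 half steps from B# gives a major sixth.

major sixth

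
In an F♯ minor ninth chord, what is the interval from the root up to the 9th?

major ninth

Spelling the chord: F♯–A–C♯–E–G♯.
Root = F♯; 9th = G♯.
From F♯ to G♯ is 14 semitones, exactly the major ninth.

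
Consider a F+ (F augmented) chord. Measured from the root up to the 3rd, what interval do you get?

major third

Faug: F–A–C#.
So we need the interval from F up to A.
F up to A spans 3 letter names and 4 semitones — a major third.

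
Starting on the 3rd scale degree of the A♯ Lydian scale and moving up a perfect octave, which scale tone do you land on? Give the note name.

C##

The scale is A♯ B♯ C𝄪 D𝄪 E♯ F𝄪 G𝄪.
The 3rd scale degree is C𝄪; a perfect octave above that is C𝄪 — scale degree 3.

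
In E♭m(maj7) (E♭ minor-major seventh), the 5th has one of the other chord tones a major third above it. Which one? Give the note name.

E♭m(maj7): E♭ G♭ B♭ D.
The 5th is B♭. A major third above B♭ is D.
D is the chord's 7th.

D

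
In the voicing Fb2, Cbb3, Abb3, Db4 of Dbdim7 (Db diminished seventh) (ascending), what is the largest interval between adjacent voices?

major sixth

Adjacent intervals: Fb2→Cbb3 = diminished fifth; Cbb3→Abb3 = major sixth; Abb3→Db4 = augmented fourth.
The largest is Cbb3 to Abb3, a major sixth (9 semitones).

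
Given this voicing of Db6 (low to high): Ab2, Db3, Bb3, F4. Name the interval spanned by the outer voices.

major 13th

The outer voices are Ab2 and F4.
Ab up to F spans 13 letter names and 21 semitones — a major thirteenth.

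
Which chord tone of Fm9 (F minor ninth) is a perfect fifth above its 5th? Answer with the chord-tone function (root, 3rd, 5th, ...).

9th

Fm9 is spelled F, Ab, C, Eb, G.
The 5th is C. A perfect fifth above C is G.
G is the chord's 9th.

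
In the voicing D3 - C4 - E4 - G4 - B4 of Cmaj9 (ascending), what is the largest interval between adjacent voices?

Adjacent intervals: D3→C4 = minor seventh; C4→E4 = major third; E4→G4 = minor third; G4→B4 = major third.
The largest is D3 to C4, a minor seventh (10 semitones).

minor seventh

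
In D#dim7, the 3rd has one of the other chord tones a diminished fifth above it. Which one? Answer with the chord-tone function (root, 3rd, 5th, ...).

7th

D#°7 is spelled D#, F#, A, C.
The 3rd is F#. A diminished fifth above F# is C.
C is the chord's 7th.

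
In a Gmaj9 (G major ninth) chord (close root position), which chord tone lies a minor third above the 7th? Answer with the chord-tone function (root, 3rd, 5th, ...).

9th

Spelling the chord: G, B, D, F♯, A.
The 7th is F♯. A minor third above F♯ is A.
A is the chord's 9th.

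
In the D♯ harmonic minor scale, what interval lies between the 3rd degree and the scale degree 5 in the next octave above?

Spelling the D♯ harmonic minor scale: D♯ E♯ F♯ G♯ A♯ B C𝄪.
So we need the interval from F♯ up to A♯.
From F♯ to A♯ is 16 semitones, exactly the major tenth.

M10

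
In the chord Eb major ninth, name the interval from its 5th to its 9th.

perfect 5th

The chord tones of Ebmaj9 are Eb–G–Bb–D–F.
So we need the interval from Bb up to F.
From Bb to F is 7 semitones, exactly the perfect fifth.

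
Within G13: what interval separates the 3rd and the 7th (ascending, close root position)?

G dominant thirteenth is spelled G B D F A E.
3rd = B; 7th = F.
5 letter names make it a fifth; at 6 semitones (a half step narrower than perfect) the quality is diminished.
That tritone between 3rd and 7th is what gives the dominant seventh its pull toward resolution.

diminished fifth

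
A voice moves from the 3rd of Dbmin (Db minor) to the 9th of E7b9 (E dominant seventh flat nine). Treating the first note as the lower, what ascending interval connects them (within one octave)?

The 3rd of Dbmin (Db minor) is Fb; the 9th of E7b9 (E dominant seventh flat nine) is F.
Fb up to F is 1 semitone, a half step wider than a perfect unison, so the interval is augmented.

augmented 1st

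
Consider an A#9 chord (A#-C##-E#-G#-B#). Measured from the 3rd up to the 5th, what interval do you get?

3rd = C##; 5th = E#.
C## up to E# is 3 semitones, a half step narrower than a major third, so the interval is minor.

minor 3rd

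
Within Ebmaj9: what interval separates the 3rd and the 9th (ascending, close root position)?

minor seventh

Ebmaj9 is spelled Eb G Bb D F.
That puts G below F.
G up to F is 10 semitones, a half step narrower than a major seventh, so the interval is minor.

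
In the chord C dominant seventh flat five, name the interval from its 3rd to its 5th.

diminished 3rd

C7b5 (C dominant seventh flat five): C–E–Gb–Bb.
The 3rd is E and the 5th is Gb.
E up to Gb is 2 semitones, a whole step narrower than a major third, so the interval is diminished.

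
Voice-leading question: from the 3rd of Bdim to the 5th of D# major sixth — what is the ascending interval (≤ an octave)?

The 3rd of Bdim is D; the 5th of D# major sixth is A#.
From D to A#: 8 semitones over a fifth = augmented.

augmented fifth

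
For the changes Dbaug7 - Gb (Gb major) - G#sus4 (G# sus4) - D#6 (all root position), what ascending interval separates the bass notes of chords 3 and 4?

The roots are G# and D#.
G# up to D# spans 5 letter names and 7 semitones — a perfect fifth.

perfect 5th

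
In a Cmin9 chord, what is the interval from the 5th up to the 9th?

Cm9 is spelled C-E♭-G-B♭-D.
That puts G below D.
From G to D is 7 semitones, exactly the perfect fifth.

P5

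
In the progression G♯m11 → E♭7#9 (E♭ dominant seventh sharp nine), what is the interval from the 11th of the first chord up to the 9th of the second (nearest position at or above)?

The 11th of G♯m11 is C♯; the 9th of E♭7#9 (E♭ dominant seventh sharp nine) is F♯.
From C♯ to F♯ is 5 semitones, exactly the perfect fourth.

perfect fourth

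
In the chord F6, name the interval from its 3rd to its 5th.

The chord tones of F major sixth are F-A-C-D.
That puts A below C.
3 letter names make it a third; at 3 semitones (a half step narrower than major) the quality is minor.

m3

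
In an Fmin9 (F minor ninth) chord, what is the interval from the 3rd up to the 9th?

Fmin9: F-Ab-C-Eb-G.
That puts Ab below G.
Ab up to G spans 7 letter names and 11 semitones — a major seventh.

M7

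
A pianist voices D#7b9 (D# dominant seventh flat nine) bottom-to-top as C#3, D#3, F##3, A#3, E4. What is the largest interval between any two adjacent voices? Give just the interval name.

diminished fifth

Adjacent intervals: C#3→D#3 = major second; D#3→F##3 = major third; F##3→A#3 = minor third; A#3→E4 = diminished fifth.
The largest is A#3 to E4, a diminished fifth (6 semitones).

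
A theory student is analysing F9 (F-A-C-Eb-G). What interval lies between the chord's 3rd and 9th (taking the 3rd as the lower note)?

minor seventh

3rd = A; 9th = G.
7 letter names make it a seventh; at 10 semitones (a half step narrower than major) the quality is minor.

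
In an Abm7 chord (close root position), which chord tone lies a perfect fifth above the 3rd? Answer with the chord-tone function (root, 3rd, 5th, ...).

7th

Ab minor seventh is spelled Ab Cb Eb Gb.
The 3rd is Cb. A perfect fifth above Cb is Gb.
Gb is the chord's 7th.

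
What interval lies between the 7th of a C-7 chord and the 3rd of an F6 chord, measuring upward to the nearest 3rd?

major seventh

The 7th of C-7 is Bb; the 3rd of F6 is A.
Bb up to A spans 7 letter names and 11 semitones — a major seventh.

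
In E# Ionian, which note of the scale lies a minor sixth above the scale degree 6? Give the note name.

The scale is E# F## G## A# B# C## D##.
The scale degree 6 is C##; a minor sixth above that is A# — scale degree 4.

A#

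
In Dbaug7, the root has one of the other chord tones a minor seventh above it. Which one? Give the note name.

Db+7 is spelled Db, F, A, Cb.
The root is Db. A minor seventh above Db is Cb.
Cb is the chord's 7th.

Cb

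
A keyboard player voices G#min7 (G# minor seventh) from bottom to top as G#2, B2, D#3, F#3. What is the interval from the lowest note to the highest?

The outer voices are G#2 and F#3.
From G# to F#: 10 semitones over a seventh = minor.

minor 7th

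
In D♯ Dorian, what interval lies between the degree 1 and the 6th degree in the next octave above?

major 13th

Spelling D♯ Dorian: D♯ E♯ F♯ G♯ A♯ B♯ C♯.
Degree 1 = D♯; 6th degree (up an octave) = B♯.
From D♯ to B♯ is 21 semitones, exactly the major thirteenth.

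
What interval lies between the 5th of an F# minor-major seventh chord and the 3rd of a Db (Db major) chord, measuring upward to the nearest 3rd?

d4

The 5th of F# minor-major seventh is C#; the 3rd of Db (Db major) is F.
C# up to F is 4 semitones, a half step narrower than a perfect fourth, so the interval is diminished.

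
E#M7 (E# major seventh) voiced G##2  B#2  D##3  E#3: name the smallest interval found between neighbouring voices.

minor second

Adjacent intervals: G##2→B#2 = minor third; B#2→D##3 = major third; D##3→E#3 = minor second.
The smallest is D##3 to E#3, a minor second (1 semitone).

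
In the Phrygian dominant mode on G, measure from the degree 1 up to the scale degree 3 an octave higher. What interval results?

The scale runs G A♭ B C D E♭ F.
Degree 1 = G; 3rd scale degree (up an octave) = B.
G up to B spans 10 letter names and 16 semitones — a major tenth.

major 10th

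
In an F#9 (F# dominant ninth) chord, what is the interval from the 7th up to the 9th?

F#9: F#-A#-C#-E-G#.
That puts E below G#.
E up to G# spans 3 letter names and 4 semitones — a major third.

M3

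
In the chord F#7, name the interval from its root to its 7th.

minor seventh

Spelling the chord: F#-A#-C#-E.
The root is F# and the 7th is E.
7 letter names make it a seventh; at 10 semitones (a half step narrower than major) the quality is minor.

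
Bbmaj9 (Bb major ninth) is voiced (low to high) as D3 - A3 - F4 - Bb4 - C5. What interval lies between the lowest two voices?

perfect fifth

Those voices are D3 and A3.
Counting 5 letters and 7 half steps from D gives a perfect fifth.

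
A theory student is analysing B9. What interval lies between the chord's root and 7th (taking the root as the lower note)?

Spelling the chord: B-D♯-F♯-A-C♯.
Root = B; 7th = A.
From B to A: 10 semitones over a seventh = minor.

minor seventh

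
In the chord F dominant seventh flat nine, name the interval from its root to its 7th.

F7b9 (F dominant seventh flat nine): F, A, C, Eb, Gb.
Root = F; 7th = Eb.
7 letter names make it a seventh; at 10 semitones (a half step narrower than major) the quality is minor.

minor seventh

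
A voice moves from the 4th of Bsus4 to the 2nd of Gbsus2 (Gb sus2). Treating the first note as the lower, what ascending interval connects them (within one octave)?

The 4th of Bsus4 is E; the 2nd of Gbsus2 (Gb sus2) is Ab.
From E to Ab: 4 semitones over a fourth = diminished.

diminished 4th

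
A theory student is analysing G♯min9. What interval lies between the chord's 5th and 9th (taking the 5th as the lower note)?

Spelling the chord: G♯–B–D♯–F♯–A♯.
The 5th is D♯ and the 9th is A♯.
From D♯ to A♯ is 7 semitones, exactly the perfect fifth.

perfect fifth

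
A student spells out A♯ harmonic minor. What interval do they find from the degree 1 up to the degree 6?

A♯ harmonic minor: A♯ B♯ C♯ D♯ E♯ F♯ G𝄪.
That puts A♯ below F♯.
6 letter names make it a sixth; at 8 semitones (a half step narrower than major) the quality is minor.

minor sixth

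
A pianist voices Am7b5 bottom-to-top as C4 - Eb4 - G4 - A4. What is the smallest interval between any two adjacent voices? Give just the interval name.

Adjacent intervals: C4→Eb4 = minor third; Eb4→G4 = major third; G4→A4 = major second.
The smallest is G4 to A4, a major second (2 semitones).

major second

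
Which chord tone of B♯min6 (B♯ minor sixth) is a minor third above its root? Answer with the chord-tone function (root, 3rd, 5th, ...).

3rd

B♯min6 (B♯ minor sixth) is spelled B♯ D♯ F𝄪 G𝄪.
The root is B♯. A minor third above B♯ is D♯.
D♯ is the chord's 3rd.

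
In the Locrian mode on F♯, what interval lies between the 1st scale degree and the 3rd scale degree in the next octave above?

minor tenth

Spelling the Locrian mode on F♯: F♯ G A B C D E.
So we need the interval from F♯ up to A.
10 letter names make it a tenth; at 15 semitones (a half step narrower than major) the quality is minor.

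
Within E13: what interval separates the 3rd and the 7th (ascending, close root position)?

diminished fifth

Spelling the chord: E-G#-B-D-F#-C#.
The 3rd is G# and the 7th is D.
5 letter names make it a fifth; at 6 semitones (a half step narrower than perfect) the quality is diminished.
This 3–7 tritone is the characteristic tension at the heart of the dominant sound.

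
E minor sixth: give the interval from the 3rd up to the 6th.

Em6 (E minor sixth) is spelled E, G, B, C#.
That puts G below C#.
G up to C# is 6 semitones, a half step wider than a perfect fourth, so the interval is augmented.

augmented 4th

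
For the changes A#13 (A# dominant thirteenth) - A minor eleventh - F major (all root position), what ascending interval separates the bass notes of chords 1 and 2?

diminished octave

The roots are A# and A.
From A# to A: 11 semitones over an octave = diminished.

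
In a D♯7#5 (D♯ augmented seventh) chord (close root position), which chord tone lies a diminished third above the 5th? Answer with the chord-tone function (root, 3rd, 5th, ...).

D♯7#5 (D♯ augmented seventh): D♯-F𝄪-A𝄪-C♯.
The 5th is A𝄪. A diminished third above A𝄪 is C♯.
C♯ is the chord's 7th.

7th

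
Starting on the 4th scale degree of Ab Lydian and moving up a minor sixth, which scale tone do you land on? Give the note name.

Bb

The scale is Ab Bb C D Eb F G.
The 4th scale degree is D; a minor sixth above that is Bb — scale degree 2.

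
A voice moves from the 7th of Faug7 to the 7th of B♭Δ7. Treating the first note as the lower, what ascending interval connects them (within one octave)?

augmented fourth

The 7th of Faug7 is E♭; the 7th of B♭Δ7 is A.
From E♭ to A: 6 semitones over a fourth = augmented.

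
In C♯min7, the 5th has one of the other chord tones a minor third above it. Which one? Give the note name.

C♯ minor seventh: C♯ E G♯ B.
The 5th is G♯. A minor third above G♯ is B.
B is the chord's 7th.

B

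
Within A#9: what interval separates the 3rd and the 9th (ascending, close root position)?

minor seventh

A#9 (A# dominant ninth): A# C## E# G# B#.
So we need the interval from C## up to B#.
7 letter names make it a seventh; at 10 semitones (a half step narrower than major) the quality is minor.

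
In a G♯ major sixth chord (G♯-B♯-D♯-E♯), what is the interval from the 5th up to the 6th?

major second

So we need the interval from D♯ up to E♯.
D♯ up to E♯ spans 2 letter names and 2 semitones — a major second.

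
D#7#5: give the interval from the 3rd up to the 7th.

Spelling the chord: D#-F##-A##-C#.
The 3rd is F## and the 7th is C#.
From F## to C#: 6 semitones over a fifth = diminished.
That tritone between 3rd and 7th is what gives the dominant seventh its pull toward resolution.

d5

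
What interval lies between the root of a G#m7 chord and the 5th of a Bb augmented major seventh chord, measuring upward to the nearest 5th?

The root of G#m7 is G#; the 5th of Bb augmented major seventh is F#.
G# up to F# is 10 semitones, a half step narrower than a major seventh, so the interval is minor.

minor seventh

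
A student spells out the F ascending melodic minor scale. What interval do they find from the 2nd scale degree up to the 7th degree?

F melodic minor: F G Ab Bb C D E.
The 2nd scale degree is G and the 7th degree is E.
Counting 6 letters and 9 half steps from G gives a major sixth.

major 6th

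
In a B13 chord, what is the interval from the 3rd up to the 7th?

Spelling the chord: B–D♯–F♯–A–C♯–G♯.
3rd = D♯; 7th = A.
From D♯ to A: 6 semitones over a fifth = diminished.
This 3–7 tritone is the characteristic tension at the heart of the dominant sound.

diminished fifth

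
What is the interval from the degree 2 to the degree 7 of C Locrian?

major 6th

Spelling C Locrian: C Db Eb F Gb Ab Bb.
The degree 2 is Db and the 7th scale degree is Bb.
From Db to Bb is 9 semitones, exactly the major sixth.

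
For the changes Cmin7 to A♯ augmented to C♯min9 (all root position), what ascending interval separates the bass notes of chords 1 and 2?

augmented sixth

The roots are C and A♯.
6 letter names make it a sixth; at 10 semitones (a half step wider than major) the quality is augmented.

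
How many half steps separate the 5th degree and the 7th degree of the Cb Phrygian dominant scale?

The scale is Cb Dbb Eb Fb Gb Abb Bbb.
Gb up to Bbb is a minor third — 3 semitones.

3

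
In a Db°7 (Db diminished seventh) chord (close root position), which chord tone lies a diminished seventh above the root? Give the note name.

Db diminished seventh: Db–Fb–Abb–Cbb.
The root is Db. A diminished seventh above Db is Cbb.
Cbb is the chord's 7th.

Cbb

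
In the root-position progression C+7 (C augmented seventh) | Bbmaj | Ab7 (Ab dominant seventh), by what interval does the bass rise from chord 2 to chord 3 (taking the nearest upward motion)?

The roots are Bb and Ab.
7 letter names make it a seventh; at 10 semitones (a half step narrower than major) the quality is minor.

minor seventh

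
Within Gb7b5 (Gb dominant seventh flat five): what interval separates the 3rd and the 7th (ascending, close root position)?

diminished 5th

Gb7b5 (Gb dominant seventh flat five): Gb–Bb–Dbb–Fb.
3rd = Bb; 7th = Fb.
5 letter names make it a fifth; at 6 semitones (a half step narrower than perfect) the quality is diminished.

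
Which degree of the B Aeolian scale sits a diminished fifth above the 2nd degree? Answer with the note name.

The scale is B C# D E F# G A.
The 2nd degree is C#; a diminished fifth above that is G — scale degree 6.

G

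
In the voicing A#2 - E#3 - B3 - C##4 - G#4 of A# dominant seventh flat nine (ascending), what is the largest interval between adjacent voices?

Adjacent intervals: A#2→E#3 = perfect fifth; E#3→B3 = diminished fifth; B3→C##4 = augmented second; C##4→G#4 = diminished fifth.
The largest is A#2 to E#3, a perfect fifth (7 semitones).

perfect fifth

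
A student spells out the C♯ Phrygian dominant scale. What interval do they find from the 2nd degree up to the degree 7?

major sixth

Spelling the C♯ Phrygian dominant scale: C♯ D E♯ F♯ G♯ A B.
The 2nd degree is D and the 7th scale degree is B.
From D to B is 9 semitones, exactly the major sixth.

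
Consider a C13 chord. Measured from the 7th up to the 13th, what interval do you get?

The chord tones of C13 are C E G Bb D A.
That puts Bb below A.
From Bb to A is 11 semitones, exactly the major seventh.

major 7th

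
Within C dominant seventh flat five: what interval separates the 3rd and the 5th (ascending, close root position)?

diminished third

C7b5: C-E-Gb-Bb.
That puts E below Gb.
From E to Gb: 2 semitones over a third = diminished.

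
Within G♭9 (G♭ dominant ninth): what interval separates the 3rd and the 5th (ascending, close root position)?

G♭9 (G♭ dominant ninth): G♭ B♭ D♭ F♭ A♭.
The 3rd is B♭ and the 5th is D♭.
B♭ up to D♭ is 3 semitones, a half step narrower than a major third, so the interval is minor.

minor third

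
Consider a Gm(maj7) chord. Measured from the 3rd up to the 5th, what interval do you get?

The chord tones of GmM7 (G minor-major seventh) are G Bb D F#.
So we need the interval from Bb up to D.
Counting 3 letters and 4 half steps from Bb gives a major third.

M3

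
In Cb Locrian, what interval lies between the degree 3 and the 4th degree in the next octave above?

major 9th

Spelling Cb Locrian: Cb Dbb Ebb Fb Gbb Abb Bbb.
That puts Ebb below Fb.
Ebb up to Fb spans 9 letter names and 14 semitones — a major ninth.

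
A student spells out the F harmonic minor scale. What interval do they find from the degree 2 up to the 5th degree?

The scale runs F G Ab Bb C Db E.
So we need the interval from G up to C.
G up to C spans 4 letter names and 5 semitones — a perfect fourth.

perfect fourth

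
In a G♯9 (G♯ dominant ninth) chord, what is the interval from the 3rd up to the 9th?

Spelling the chord: G♯ B♯ D♯ F♯ A♯.
3rd = B♯; 9th = A♯.
B♯ up to A♯ is 10 semitones, a half step narrower than a major seventh, so the interval is minor.

minor seventh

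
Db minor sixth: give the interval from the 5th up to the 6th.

Dbmin6 is spelled Db–Fb–Ab–Bb.
That puts Ab below Bb.
Counting 2 letters and 2 half steps from Ab gives a major second.

major second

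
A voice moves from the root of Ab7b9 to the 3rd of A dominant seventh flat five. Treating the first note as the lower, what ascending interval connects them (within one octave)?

Ab7b9 has Ab as its root, and A dominant seventh flat five has C# as its 3rd.
From Ab to C#: 5 semitones over a third = augmented.

A3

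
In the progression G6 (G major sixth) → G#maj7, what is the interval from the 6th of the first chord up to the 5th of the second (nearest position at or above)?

G6 (G major sixth) has E as its 6th, and G#maj7 has D# as its 5th.
E up to D# spans 7 letter names and 11 semitones — a major seventh.

M7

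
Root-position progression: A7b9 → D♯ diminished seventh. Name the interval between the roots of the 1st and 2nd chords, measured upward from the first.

The roots are A and D♯.
A up to D♯ is 6 semitones, a half step wider than a perfect fourth, so the interval is augmented.

A4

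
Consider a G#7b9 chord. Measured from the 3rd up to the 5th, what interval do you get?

minor third

G#7b9 (G# dominant seventh flat nine) is spelled G# B# D# F# A.
The 3rd is B# and the 5th is D#.
B# up to D# is 3 semitones, a half step narrower than a major third, so the interval is minor.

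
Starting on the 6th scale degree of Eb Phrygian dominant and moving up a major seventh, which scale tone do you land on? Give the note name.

The scale is Eb Fb G Ab Bb Cb Db.
The 6th scale degree is Cb; a major seventh above that is Bb — scale degree 5.

Bb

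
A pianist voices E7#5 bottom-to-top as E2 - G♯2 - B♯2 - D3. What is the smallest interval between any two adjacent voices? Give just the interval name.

Adjacent intervals: E2→G♯2 = major third; G♯2→B♯2 = major third; B♯2→D3 = diminished third.
The smallest is B♯2 to D3, a diminished third (2 semitones).

d3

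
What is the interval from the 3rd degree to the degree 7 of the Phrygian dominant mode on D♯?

diminished 5th

Spelling the Phrygian dominant mode on D♯: D♯ E F𝄪 G♯ A♯ B C♯.
So we need the interval from F𝄪 up to C♯.
F𝄪 up to C♯ is 6 semitones, a half step narrower than a perfect fifth, so the interval is diminished.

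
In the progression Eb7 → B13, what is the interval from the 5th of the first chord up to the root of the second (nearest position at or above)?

Eb7 has Bb as its 5th, and B13 has B as its root.
Bb up to B is 1 semitone, a half step wider than a perfect unison, so the interval is augmented.

A1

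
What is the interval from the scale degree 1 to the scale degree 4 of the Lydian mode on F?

augmented 4th

F lydian: F G A B C D E.
That puts F below B.
From F to B: 6 semitones over a fourth = augmented.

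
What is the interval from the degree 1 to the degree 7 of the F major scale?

major seventh

The scale runs F G A Bb C D E.
The degree 1 is F and the degree 7 is E.
F up to E spans 7 letter names and 11 semitones — a major seventh.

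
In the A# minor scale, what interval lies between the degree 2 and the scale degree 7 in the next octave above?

minor thirteenth

Spelling the A# minor scale: A# B# C# D# E# F# G#.
So we need the interval from B# up to G#.
B# up to G# is 20 semitones, a half step narrower than a major thirteenth, so the interval is minor.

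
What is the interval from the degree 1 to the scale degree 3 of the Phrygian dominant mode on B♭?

major third

The scale runs B♭ C♭ D E♭ F G♭ A♭.
The degree 1 is B♭ and the 3rd degree is D.
Counting 3 letters and 4 half steps from B♭ gives a major third.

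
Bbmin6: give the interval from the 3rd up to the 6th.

A4

Spelling the chord: Bb Db F G.
That puts Db below G.
From Db to G: 6 semitones over a fourth = augmented.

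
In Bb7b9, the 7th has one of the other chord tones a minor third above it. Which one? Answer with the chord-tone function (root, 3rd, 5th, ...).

9th

Spelling the chord: Bb, D, F, Ab, Cb.
The 7th is Ab. A minor third above Ab is Cb.
Cb is the chord's 9th.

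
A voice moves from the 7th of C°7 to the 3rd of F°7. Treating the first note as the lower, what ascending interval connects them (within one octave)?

major 7th

C°7 has Bbb as its 7th, and F°7 has Ab as its 3rd.
From Bbb to Ab is 11 semitones, exactly the major seventh.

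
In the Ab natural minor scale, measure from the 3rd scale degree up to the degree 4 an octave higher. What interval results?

major ninth

Spelling the Ab natural minor scale: Ab Bb Cb Db Eb Fb Gb.
The 3rd scale degree is Cb and the scale degree 4 (up an octave) is Db.
Cb up to Db spans 9 letter names and 14 semitones — a major ninth.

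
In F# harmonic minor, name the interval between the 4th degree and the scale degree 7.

F# harmonic minor: F# G# A B C# D E#.
The 4th degree is B and the 7th degree is E#.
4 letter names make it a fourth; at 6 semitones (a half step wider than perfect) the quality is augmented.

augmented fourth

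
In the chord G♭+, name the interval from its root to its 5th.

The chord tones of G♭ augmented are G♭, B♭, D.
Root = G♭; 5th = D.
5 letter names make it a fifth; at 8 semitones (a half step wider than perfect) the quality is augmented.

augmented fifth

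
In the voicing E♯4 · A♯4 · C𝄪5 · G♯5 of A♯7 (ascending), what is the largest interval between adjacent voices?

Adjacent intervals: E♯4→A♯4 = perfect fourth; A♯4→C𝄪5 = major third; C𝄪5→G♯5 = diminished fifth.
The largest is C𝄪5 to G♯5, a diminished fifth (6 semitones).

diminished 5th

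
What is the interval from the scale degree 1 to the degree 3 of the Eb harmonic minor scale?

Spelling the Eb harmonic minor scale: Eb F Gb Ab Bb Cb D.
So we need the interval from Eb up to Gb.
3 letter names make it a third; at 3 semitones (a half step narrower than major) the quality is minor.

m3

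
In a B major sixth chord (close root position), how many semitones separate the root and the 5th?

7

B6: B, D♯, F♯, G♯.
B to F♯ is a perfect fifth: 7 semitones.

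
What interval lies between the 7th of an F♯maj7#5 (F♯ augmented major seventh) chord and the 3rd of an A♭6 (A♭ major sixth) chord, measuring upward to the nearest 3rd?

diminished 6th

F♯maj7#5 (F♯ augmented major seventh) has E♯ as its 7th, and A♭6 (A♭ major sixth) has C as its 3rd.
From E♯ to C: 7 semitones over a sixth = diminished.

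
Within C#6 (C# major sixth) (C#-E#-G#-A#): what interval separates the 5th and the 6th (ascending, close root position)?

M2

That puts G# below A#.
From G# to A# is 2 semitones, exactly the major second.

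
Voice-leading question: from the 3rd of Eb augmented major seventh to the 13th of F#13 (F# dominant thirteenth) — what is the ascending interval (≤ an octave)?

The 3rd of Eb augmented major seventh is G; the 13th of F#13 (F# dominant thirteenth) is D#.
G up to D# is 8 semitones, a half step wider than a perfect fifth, so the interval is augmented.

augmented fifth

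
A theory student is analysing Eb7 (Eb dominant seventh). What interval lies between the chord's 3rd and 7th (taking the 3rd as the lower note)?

diminished fifth

The chord tones of Eb7 (Eb dominant seventh) are Eb–G–Bb–Db.
So we need the interval from G up to Db.
5 letter names make it a fifth; at 6 semitones (a half step narrower than perfect) the quality is diminished.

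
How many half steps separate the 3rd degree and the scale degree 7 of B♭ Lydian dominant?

6

The scale is B♭ C D E F G A♭.
D up to A♭ is a diminished fifth — 6 semitones.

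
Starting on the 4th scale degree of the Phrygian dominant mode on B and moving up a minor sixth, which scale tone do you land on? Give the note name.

C

The scale is B C D# E F# G A.
The 4th scale degree is E; a minor sixth above that is C — scale degree 2.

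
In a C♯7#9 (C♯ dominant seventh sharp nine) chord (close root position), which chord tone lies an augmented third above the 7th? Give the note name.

C♯7#9: C♯–E♯–G♯–B–D𝄪.
The 7th is B. An augmented third above B is D𝄪.
D𝄪 is the chord's 9th.

D##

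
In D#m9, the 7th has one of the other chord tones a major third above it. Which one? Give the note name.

D#m9 (D# minor ninth): D#-F#-A#-C#-E#.
The 7th is C#. A major third above C# is E#.
E# is the chord's 9th.

E#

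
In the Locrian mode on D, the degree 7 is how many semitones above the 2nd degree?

9

The scale is D Eb F G Ab Bb C.
Eb up to C is a major sixth — 9 semitones.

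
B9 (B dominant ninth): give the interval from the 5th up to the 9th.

B9 is spelled B D# F# A C#.
So we need the interval from F# up to C#.
F# up to C# spans 5 letter names and 7 semitones — a perfect fifth.

perfect 5th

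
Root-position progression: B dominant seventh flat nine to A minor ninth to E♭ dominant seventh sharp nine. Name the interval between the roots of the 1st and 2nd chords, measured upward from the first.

minor seventh

The roots are B and A.
7 letter names make it a seventh; at 10 semitones (a half step narrower than major) the quality is minor.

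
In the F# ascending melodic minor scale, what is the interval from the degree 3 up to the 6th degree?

augmented fourth

F# melodic minor: F# G# A B C# D# E#.
The degree 3 is A and the 6th degree is D#.
From A to D#: 6 semitones over a fourth = augmented.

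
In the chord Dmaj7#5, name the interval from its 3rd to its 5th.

major 3rd

The chord tones of D+maj7 (D augmented major seventh) are D, F♯, A♯, C♯.
So we need the interval from F♯ up to A♯.
Counting 3 letters and 4 half steps from F♯ gives a major third.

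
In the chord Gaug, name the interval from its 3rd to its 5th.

M3

The chord tones of G augmented are G, B, D♯.
The 3rd is B and the 5th is D♯.
Counting 3 letters and 4 half steps from B gives a major third.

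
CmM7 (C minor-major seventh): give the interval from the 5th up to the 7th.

Cm(maj7) (C minor-major seventh): C–Eb–G–B.
5th = G; 7th = B.
Counting 3 letters and 4 half steps from G gives a major third.

M3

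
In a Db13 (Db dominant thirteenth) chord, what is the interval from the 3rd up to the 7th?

diminished fifth

The chord tones of Db13 are Db, F, Ab, Cb, Eb, Bb.
3rd = F; 7th = Cb.
F up to Cb is 6 semitones, a half step narrower than a perfect fifth, so the interval is diminished.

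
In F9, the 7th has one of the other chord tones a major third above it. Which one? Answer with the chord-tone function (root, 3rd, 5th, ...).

9th

The chord tones of F dominant ninth are F–A–C–E♭–G.
The 7th is E♭. A major third above E♭ is G.
G is the chord's 9th.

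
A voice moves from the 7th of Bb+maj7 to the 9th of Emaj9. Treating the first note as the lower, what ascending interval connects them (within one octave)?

M6

The 7th of Bb+maj7 is A; the 9th of Emaj9 is F#.
From A to F# is 9 semitones, exactly the major sixth.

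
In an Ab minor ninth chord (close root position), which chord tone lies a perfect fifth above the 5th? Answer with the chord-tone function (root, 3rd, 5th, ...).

Spelling the chord: Ab-Cb-Eb-Gb-Bb.
The 5th is Eb. A perfect fifth above Eb is Bb.
Bb is the chord's 9th.

9th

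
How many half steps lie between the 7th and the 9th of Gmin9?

Gmin9: G Bb D F A.
F to A is a major third: 4 semitones.

4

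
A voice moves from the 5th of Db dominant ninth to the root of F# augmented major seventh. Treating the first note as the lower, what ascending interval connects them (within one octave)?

Db dominant ninth has Ab as its 5th, and F# augmented major seventh has F# as its root.
From Ab to F#: 10 semitones over a sixth = augmented.

augmented 6th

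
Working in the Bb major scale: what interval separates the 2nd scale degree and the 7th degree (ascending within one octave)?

Bb major: Bb C D Eb F G A.
That puts C below A.
C up to A spans 6 letter names and 9 semitones — a major sixth.

major 6th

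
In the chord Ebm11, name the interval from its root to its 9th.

The chord tones of Ebm11 are Eb–Gb–Bb–Db–F–Ab.
So we need the interval from Eb up to F.
Counting 9 letters and 14 half steps from Eb gives a major ninth.

major ninth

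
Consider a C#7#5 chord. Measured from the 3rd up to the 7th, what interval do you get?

C# augmented seventh is spelled C# E# G## B.
That puts E# below B.
From E# to B: 6 semitones over a fifth = diminished.
That tritone between 3rd and 7th is what gives the dominant seventh its pull toward resolution.

diminished 5th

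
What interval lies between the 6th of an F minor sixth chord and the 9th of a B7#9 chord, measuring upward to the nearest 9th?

augmented 7th

F minor sixth has D as its 6th, and B7#9 has C𝄪 as its 9th.
D up to C𝄪 is 12 semitones, a half step wider than a major seventh, so the interval is augmented.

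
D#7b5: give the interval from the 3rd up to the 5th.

D# dominant seventh flat five is spelled D#, F##, A, C#.
The 3rd is F## and the 5th is A.
F## up to A is 2 semitones, a whole step narrower than a major third, so the interval is diminished.

diminished third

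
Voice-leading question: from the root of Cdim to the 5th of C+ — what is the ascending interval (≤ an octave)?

augmented 5th

The root of Cdim is C; the 5th of C+ is G#.
5 letter names make it a fifth; at 8 semitones (a half step wider than perfect) the quality is augmented.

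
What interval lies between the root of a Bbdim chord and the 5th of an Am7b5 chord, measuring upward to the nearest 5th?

perfect fourth

The root of Bbdim is Bb; the 5th of Am7b5 is Eb.
Bb up to Eb spans 4 letter names and 5 semitones — a perfect fourth.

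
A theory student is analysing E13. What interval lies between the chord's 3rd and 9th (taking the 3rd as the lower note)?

E13: E–G#–B–D–F#–C#.
The 3rd is G# and the 9th is F#.
7 letter names make it a seventh; at 10 semitones (a half step narrower than major) the quality is minor.

m7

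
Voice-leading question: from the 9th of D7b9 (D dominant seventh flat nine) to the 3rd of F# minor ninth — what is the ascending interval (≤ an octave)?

augmented 4th

D7b9 (D dominant seventh flat nine) has Eb as its 9th, and F# minor ninth has A as its 3rd.
From Eb to A: 6 semitones over a fourth = augmented.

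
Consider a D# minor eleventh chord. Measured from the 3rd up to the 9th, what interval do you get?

major 7th

D#m11 (D# minor eleventh) is spelled D#–F#–A#–C#–E#–G#.
The 3rd is F# and the 9th is E#.
Counting 7 letters and 11 half steps from F# gives a major seventh.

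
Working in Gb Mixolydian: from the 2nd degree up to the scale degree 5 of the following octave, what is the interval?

perfect eleventh

The scale runs Gb Ab Bb Cb Db Eb Fb.
So we need the interval from Ab up to Db.
Ab up to Db spans 11 letter names and 17 semitones — a perfect eleventh.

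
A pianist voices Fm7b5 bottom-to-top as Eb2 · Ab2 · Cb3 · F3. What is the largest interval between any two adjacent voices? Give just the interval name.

Adjacent intervals: Eb2→Ab2 = perfect fourth; Ab2→Cb3 = minor third; Cb3→F3 = augmented fourth.
The largest is Cb3 to F3, an augmented fourth (6 semitones).

augmented 4th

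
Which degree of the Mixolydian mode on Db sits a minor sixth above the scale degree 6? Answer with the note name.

The scale is Db Eb F Gb Ab Bb Cb.
The scale degree 6 is Bb; a minor sixth above that is Gb — scale degree 4.

Gb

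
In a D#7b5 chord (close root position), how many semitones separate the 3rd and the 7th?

Spelling the chord: D# F## A C#.
F## to C# is a diminished fifth: 6 semitones.

6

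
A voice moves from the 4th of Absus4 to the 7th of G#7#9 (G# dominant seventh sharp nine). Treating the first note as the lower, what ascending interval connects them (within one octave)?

The 4th of Absus4 is Db; the 7th of G#7#9 (G# dominant seventh sharp nine) is F#.
Db up to F# is 5 semitones, a half step wider than a major third, so the interval is augmented.

A3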